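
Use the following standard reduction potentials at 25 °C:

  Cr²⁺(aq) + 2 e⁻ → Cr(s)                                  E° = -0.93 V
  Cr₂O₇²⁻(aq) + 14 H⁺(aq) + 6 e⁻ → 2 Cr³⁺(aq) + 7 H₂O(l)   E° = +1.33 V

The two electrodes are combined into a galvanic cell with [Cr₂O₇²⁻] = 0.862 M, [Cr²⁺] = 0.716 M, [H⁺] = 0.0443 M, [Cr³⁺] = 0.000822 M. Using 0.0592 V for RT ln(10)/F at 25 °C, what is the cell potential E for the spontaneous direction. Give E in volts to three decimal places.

+2.138 V

Cr₂O₇²⁻/Cr³⁺ is the cathode (higher E°), Cr²⁺/Cr the anode: E°cell = +1.33 − (-0.93) = +2.26 V, n = 6.
Overall: Cr₂O₇²⁻(aq) + 14 H⁺(aq) + 3 Cr(s) → 2 Cr³⁺(aq) + 7 H₂O(l) + 3 Cr²⁺(aq)
Q = [Cr³⁺]^2·[Cr²⁺]^3 / ([Cr₂O₇²⁻]·[H⁺]^14); log Q = 12.409.
E = E° − (0.0592/n) log Q = +2.26 − (0.0592/6)(12.409) = +2.138 V.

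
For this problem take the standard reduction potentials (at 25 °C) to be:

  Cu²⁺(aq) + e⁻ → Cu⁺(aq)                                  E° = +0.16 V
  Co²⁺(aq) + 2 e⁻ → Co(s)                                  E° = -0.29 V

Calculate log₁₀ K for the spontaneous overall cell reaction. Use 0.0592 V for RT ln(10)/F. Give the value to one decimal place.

Cathode: Cu²⁺/Cu⁺; anode: Co²⁺/Co. E°cell = +0.45 V, n = 2.
log K = nE°cell / 0.0592 = (2)(+0.45) / 0.0592 = 15.2.

15.2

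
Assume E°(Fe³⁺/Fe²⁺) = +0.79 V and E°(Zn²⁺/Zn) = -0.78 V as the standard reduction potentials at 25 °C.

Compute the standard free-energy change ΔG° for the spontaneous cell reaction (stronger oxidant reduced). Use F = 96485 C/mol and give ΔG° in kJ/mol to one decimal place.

-303.0 kJ/mol

Fe³⁺/Fe²⁺ (E° = +0.79 V) is the cathode; Zn²⁺/Zn (E° = -0.78 V) is the anode, so E°cell = +1.57 V.
Balancing electrons gives n = 2 (lcm of 1 and 2).
ΔG° = −nFE° = −(2)(96485)(+1.57) = -302,963 J = -303.0 kJ/mol.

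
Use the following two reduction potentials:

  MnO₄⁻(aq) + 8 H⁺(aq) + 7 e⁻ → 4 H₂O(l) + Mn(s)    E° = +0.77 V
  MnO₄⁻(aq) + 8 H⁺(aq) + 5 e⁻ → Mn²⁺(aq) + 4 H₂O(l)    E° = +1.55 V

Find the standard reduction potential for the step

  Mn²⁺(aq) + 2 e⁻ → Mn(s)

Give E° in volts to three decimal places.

-1.180 V

Sequential free energies add, so n₃E°₃ = n₁E°₁ + n₂E°₂.
With n₃ = 7, and the known step contributing 5×(+1.55) V, the unknown satisfies 2·E° = 7×(+0.77) − 5×(+1.55) = -2.360.
E° = -2.360 / 2 = -1.180 V.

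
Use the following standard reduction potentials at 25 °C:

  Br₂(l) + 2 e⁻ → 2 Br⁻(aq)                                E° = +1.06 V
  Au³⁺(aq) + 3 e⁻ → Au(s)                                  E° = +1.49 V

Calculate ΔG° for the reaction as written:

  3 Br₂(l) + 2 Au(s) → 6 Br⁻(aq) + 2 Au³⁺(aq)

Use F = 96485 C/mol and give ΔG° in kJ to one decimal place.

+248.9 kJ

As written, Br₂/Br⁻ is reduced (cathode) and Au³⁺/Au is oxidised (anode), so E°cell = (+1.06) − (+1.49) = -0.43 V.
Balancing electrons gives n = 6.
ΔG° = −nFE° = −(6)(96485)(-0.43) = 248,931 J = +248.9 kJ.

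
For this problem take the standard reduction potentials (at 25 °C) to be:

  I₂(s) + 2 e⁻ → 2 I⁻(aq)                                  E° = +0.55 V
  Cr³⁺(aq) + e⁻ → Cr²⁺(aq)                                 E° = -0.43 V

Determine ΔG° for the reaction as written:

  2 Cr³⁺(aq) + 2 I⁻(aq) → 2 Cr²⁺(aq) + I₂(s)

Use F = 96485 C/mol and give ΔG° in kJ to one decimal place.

As written, Cr³⁺/Cr²⁺ is reduced (cathode) and I₂/I⁻ is oxidised (anode), so E°cell = (-0.43) − (+0.55) = -0.98 V.
Balancing electrons gives n = 2.
ΔG° = −nFE° = −(2)(96485)(-0.98) = 189,111 J = +189.1 kJ.

+189.1 kJ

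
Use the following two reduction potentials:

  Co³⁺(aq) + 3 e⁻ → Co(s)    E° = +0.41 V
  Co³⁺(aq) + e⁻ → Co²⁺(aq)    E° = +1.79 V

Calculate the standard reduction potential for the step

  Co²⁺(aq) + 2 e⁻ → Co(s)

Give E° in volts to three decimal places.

-0.280 V

Sequential free energies add, so n₃E°₃ = n₁E°₁ + n₂E°₂.
With n₃ = 3, and the known step contributing 1×(+1.79) V, the unknown satisfies 2·E° = 3×(+0.41) − 1×(+1.79) = -0.560.
E° = -0.560 / 2 = -0.280 V.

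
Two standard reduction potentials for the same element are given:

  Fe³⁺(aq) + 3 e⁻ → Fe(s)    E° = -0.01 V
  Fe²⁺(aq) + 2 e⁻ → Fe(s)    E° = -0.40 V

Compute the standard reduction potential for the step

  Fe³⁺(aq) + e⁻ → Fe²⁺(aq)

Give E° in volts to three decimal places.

Sequential free energies add, so n₃E°₃ = n₁E°₁ + n₂E°₂.
With n₃ = 3, and the known step contributing 2×(-0.40) V, the unknown satisfies 1·E° = 3×(-0.01) − 2×(-0.40) = +0.770.
E° = +0.770 / 1 = +0.770 V.

+0.770 V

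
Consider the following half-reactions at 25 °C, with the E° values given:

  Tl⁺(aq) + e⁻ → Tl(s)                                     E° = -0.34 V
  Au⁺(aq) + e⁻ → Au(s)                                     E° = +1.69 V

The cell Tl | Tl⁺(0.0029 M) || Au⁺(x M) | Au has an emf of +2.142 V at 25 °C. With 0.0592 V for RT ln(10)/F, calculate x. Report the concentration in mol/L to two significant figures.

0.23 M

Au⁺/Au is the cathode, Tl⁺/Tl the anode: E°cell = +2.03 V, n = 1.
Overall reaction: Au⁺(aq) + Tl(s) → Au(s) + Tl⁺(aq); Q = [Tl⁺]^1/[Au⁺]^1.
From E = E° − (0.0592/n) log Q: log Q = (E° − E)·n/0.0592 = (+2.03 − (+2.142))·1/0.0592 = -1.8919.
So 1·log[Au⁺] = 1·log(0.0029) − log Q = -2.5376 − (-1.8919) = -0.6457; [Au⁺] = 10^(-0.6457) ≈ 0.23 M.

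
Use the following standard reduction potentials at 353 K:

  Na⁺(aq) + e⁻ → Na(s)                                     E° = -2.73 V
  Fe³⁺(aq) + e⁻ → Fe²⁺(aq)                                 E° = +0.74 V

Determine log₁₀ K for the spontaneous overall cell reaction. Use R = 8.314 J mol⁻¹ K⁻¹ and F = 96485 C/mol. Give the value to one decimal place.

49.5

Cathode: Fe³⁺/Fe²⁺; anode: Na⁺/Na. E°cell = (+0.74) − (-2.73) = +3.47 V, with n = 1.
ΔG° = −nFE° = −RT ln K, so ln K = nFE°/(RT) = (1)(96485)(+3.47) / ((8.314)(353)) = 114.079.
log₁₀ K = 114.079 / ln 10 = 49.5.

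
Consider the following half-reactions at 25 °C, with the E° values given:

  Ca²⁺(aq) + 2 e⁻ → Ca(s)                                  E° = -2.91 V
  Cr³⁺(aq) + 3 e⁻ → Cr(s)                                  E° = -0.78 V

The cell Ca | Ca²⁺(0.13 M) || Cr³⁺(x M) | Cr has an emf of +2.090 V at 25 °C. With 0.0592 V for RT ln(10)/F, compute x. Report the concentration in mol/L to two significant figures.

0.00044 M

Cr³⁺/Cr is the cathode, Ca²⁺/Ca the anode: E°cell = +2.13 V, n = 6.
Overall reaction: 2 Cr³⁺(aq) + 3 Ca(s) → 2 Cr(s) + 3 Ca²⁺(aq); Q = [Ca²⁺]^3/[Cr³⁺]^2.
From E = E° − (0.0592/n) log Q: log Q = (E° − E)·n/0.0592 = (+2.13 − (+2.090))·6/0.0592 = 4.0541.
So 2·log[Cr³⁺] = 3·log(0.13) − log Q = -2.6582 − (4.0541) = -6.7123; log[Cr³⁺] = -6.7123 / 2 = -3.3561; [Cr³⁺] = 10^(-3.3561) ≈ 0.00044 M.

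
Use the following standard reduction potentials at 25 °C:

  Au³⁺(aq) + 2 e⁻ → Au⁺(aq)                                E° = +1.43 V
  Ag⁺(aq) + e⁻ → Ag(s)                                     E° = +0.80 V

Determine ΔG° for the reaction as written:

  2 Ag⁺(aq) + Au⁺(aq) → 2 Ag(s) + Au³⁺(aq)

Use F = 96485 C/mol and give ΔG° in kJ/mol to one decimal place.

+121.6 kJ/mol

As written, Ag⁺/Ag is reduced (cathode) and Au³⁺/Au⁺ is oxidised (anode), so E°cell = (+0.80) − (+1.43) = -0.63 V.
Balancing electrons gives n = 2.
ΔG° = −nFE° = −(2)(96485)(-0.63) = 121,571 J = +121.6 kJ/mol.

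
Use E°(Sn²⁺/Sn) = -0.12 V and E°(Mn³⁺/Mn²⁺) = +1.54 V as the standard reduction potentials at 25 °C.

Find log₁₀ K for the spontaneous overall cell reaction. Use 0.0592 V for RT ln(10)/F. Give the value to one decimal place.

Cathode: Mn³⁺/Mn²⁺; anode: Sn²⁺/Sn. E°cell = +1.66 V, n = 2.
log K = nE°cell / 0.0592 = (2)(+1.66) / 0.0592 = 56.1.

56.1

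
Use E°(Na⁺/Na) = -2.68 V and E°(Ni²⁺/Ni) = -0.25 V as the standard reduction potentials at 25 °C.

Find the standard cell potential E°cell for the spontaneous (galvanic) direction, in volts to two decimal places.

+2.43 V

The Ni²⁺/Ni couple has the higher reduction potential, so it is the cathode; Na⁺/Na is oxidised at the anode.
E°cell = E°(cathode) − E°(anode) = (-0.25) − (-2.68) = +2.43 V.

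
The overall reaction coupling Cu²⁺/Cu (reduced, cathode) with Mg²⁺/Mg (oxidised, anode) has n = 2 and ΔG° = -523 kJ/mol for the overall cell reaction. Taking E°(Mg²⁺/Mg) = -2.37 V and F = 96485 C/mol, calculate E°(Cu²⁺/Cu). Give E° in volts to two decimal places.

E°cell = −ΔG°/(nF) = −(-523×10³)/((2)(96485)) = +2.710 V.
Since Cu²⁺/Cu is the cathode and Mg²⁺/Mg the anode, E°cell = E°(Cu²⁺/Cu) − E°(Mg²⁺/Mg).
So E°(Cu²⁺/Cu) = E°cell + E°(Mg²⁺/Mg) = +2.710 + (-2.37) = +0.34 V.

+0.34 V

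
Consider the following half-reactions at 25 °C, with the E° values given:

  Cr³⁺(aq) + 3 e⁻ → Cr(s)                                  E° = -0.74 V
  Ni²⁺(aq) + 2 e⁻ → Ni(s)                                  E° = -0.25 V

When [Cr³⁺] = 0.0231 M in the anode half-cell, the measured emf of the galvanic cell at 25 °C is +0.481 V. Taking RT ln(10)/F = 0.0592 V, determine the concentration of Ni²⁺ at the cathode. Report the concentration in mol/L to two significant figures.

0.040 M

Ni²⁺/Ni is the cathode, Cr³⁺/Cr the anode: E°cell = +0.49 V, n = 6.
Overall reaction: 3 Ni²⁺(aq) + 2 Cr(s) → 3 Ni(s) + 2 Cr³⁺(aq); Q = [Cr³⁺]^2/[Ni²⁺]^3.
From E = E° − (0.0592/n) log Q: log Q = (E° − E)·n/0.0592 = (+0.49 − (+0.481))·6/0.0592 = 0.9122.
So 3·log[Ni²⁺] = 2·log(0.0231) − log Q = -3.2728 − (0.9122) = -4.1850; log[Ni²⁺] = -4.1850 / 3 = -1.3950; [Ni²⁺] = 10^(-1.3950) ≈ 0.040 M.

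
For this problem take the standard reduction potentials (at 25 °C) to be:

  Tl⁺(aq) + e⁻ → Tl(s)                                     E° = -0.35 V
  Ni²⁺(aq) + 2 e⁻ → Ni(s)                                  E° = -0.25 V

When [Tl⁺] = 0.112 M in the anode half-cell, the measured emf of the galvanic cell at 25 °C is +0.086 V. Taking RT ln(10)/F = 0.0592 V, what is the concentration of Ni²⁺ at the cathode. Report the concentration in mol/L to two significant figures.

Ni²⁺/Ni is the cathode, Tl⁺/Tl the anode: E°cell = +0.10 V, n = 2.
Overall reaction: Ni²⁺(aq) + 2 Tl(s) → Ni(s) + 2 Tl⁺(aq); Q = [Tl⁺]^2/[Ni²⁺]^1.
From E = E° − (0.0592/n) log Q: log Q = (E° − E)·n/0.0592 = (+0.10 − (+0.086))·2/0.0592 = 0.4730.
So 1·log[Ni²⁺] = 2·log(0.112) − log Q = -1.9016 − (0.4730) = -2.3746; [Ni²⁺] = 10^(-2.3746) ≈ 0.0042 M.

0.0042 M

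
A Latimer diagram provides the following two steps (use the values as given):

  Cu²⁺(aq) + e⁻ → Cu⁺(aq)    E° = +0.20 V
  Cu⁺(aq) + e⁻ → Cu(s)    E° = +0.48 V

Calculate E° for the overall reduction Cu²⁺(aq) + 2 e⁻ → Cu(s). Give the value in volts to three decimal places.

+0.340 V

Since ΔG° = −nFE° is additive over sequential reductions, n₃E°₃ = n₁E°₁ + n₂E°₂.
E°₃ = (1×+0.20 + 1×+0.48) / 2 = (+0.680) / 2 = +0.340 V.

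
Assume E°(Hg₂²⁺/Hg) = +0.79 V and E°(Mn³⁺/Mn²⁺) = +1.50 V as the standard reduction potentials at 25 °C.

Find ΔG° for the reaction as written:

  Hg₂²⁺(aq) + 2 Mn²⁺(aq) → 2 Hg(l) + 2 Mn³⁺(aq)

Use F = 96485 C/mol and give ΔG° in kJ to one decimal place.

As written, Hg₂²⁺/Hg is reduced (cathode) and Mn³⁺/Mn²⁺ is oxidised (anode), so E°cell = (+0.79) − (+1.50) = -0.71 V.
Balancing electrons gives n = 2.
ΔG° = −nFE° = −(2)(96485)(-0.71) = 137,009 J = +137.0 kJ.

+137.0 kJ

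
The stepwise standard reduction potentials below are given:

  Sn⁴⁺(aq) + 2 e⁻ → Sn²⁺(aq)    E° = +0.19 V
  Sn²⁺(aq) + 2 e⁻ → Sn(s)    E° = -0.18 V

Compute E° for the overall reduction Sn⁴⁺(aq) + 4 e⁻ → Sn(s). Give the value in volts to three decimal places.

+0.005 V

Adding the free-energy changes (−nFE°) of the two steps gives −n₃FE°₃ = −n₁FE°₁ − n₂FE°₂.
E°₃ = (2×+0.19 + 2×-0.18) / 4 = (+0.020) / 4 = +0.005 V.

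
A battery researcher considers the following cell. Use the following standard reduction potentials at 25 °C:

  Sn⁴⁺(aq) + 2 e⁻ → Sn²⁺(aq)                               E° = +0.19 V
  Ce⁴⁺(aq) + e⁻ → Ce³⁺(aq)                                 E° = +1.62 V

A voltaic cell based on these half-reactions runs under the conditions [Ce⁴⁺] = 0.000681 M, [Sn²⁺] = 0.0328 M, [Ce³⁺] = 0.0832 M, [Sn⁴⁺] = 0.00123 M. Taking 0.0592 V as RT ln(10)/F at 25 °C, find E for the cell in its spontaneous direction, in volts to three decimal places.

+1.349 V

Ce⁴⁺/Ce³⁺ is the cathode (higher E°), Sn⁴⁺/Sn²⁺ the anode: E°cell = +1.62 − (+0.19) = +1.43 V, n = 2.
Overall: 2 Ce⁴⁺(aq) + Sn²⁺(aq) → 2 Ce³⁺(aq) + Sn⁴⁺(aq)
Q = [Ce³⁺]^2·[Sn⁴⁺] / ([Ce⁴⁺]^2·[Sn²⁺]); log Q = 2.748.
E = E° − (0.0592/n) log Q = +1.43 − (0.0592/2)(2.748) = +1.349 V.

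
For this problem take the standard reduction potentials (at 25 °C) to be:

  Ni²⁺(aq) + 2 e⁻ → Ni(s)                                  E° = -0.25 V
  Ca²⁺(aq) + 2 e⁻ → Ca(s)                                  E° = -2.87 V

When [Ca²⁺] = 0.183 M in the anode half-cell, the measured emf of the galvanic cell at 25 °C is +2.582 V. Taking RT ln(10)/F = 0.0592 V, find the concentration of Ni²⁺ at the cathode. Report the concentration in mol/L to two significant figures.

0.0095 M

Ni²⁺/Ni is the cathode, Ca²⁺/Ca the anode: E°cell = +2.62 V, n = 2.
Overall reaction: Ni²⁺(aq) + Ca(s) → Ni(s) + Ca²⁺(aq); Q = [Ca²⁺]^1/[Ni²⁺]^1.
From E = E° − (0.0592/n) log Q: log Q = (E° − E)·n/0.0592 = (+2.62 − (+2.582))·2/0.0592 = 1.2838.
So 1·log[Ni²⁺] = 1·log(0.183) − log Q = -0.7375 − (1.2838) = -2.0213; [Ni²⁺] = 10^(-2.0213) ≈ 0.0095 M.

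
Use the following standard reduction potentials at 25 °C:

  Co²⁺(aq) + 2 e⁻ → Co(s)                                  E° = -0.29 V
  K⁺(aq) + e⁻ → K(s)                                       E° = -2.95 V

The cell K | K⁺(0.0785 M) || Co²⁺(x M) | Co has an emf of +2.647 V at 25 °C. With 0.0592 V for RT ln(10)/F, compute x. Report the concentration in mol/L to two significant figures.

Co²⁺/Co is the cathode, K⁺/K the anode: E°cell = +2.66 V, n = 2.
Overall reaction: Co²⁺(aq) + 2 K(s) → Co(s) + 2 K⁺(aq); Q = [K⁺]^2/[Co²⁺]^1.
From E = E° − (0.0592/n) log Q: log Q = (E° − E)·n/0.0592 = (+2.66 − (+2.647))·2/0.0592 = 0.4392.
So 1·log[Co²⁺] = 2·log(0.0785) − log Q = -2.2103 − (0.4392) = -2.6495; [Co²⁺] = 10^(-2.6495) ≈ 0.0022 M.

0.0022 M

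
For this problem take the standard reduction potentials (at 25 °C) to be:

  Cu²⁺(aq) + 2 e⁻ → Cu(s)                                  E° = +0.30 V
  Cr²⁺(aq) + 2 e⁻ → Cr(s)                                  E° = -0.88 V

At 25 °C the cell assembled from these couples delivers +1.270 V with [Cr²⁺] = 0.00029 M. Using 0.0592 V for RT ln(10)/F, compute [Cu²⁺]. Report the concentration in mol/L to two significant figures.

0.32 M

Cu²⁺/Cu is the cathode, Cr²⁺/Cr the anode: E°cell = +1.18 V, n = 2.
Overall reaction: Cu²⁺(aq) + Cr(s) → Cu(s) + Cr²⁺(aq); Q = [Cr²⁺]^1/[Cu²⁺]^1.
From E = E° − (0.0592/n) log Q: log Q = (E° − E)·n/0.0592 = (+1.18 − (+1.270))·2/0.0592 = -3.0405.
So 1·log[Cu²⁺] = 1·log(0.00029) − log Q = -3.5376 − (-3.0405) = -0.4971; [Cu²⁺] = 10^(-0.4971) ≈ 0.32 M.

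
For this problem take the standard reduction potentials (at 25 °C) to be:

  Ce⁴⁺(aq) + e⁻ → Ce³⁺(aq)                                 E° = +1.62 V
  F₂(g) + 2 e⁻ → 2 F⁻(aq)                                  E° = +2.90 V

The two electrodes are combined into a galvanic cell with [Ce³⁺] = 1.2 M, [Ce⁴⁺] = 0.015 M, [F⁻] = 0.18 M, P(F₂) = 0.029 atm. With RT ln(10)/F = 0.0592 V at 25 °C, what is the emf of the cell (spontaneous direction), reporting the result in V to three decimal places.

F₂/F⁻ is the cathode (higher E°), Ce⁴⁺/Ce³⁺ the anode: E°cell = +2.90 − (+1.62) = +1.28 V, n = 2.
Overall: F₂(g) + 2 Ce³⁺(aq) → 2 F⁻(aq) + 2 Ce⁴⁺(aq)
Q = [F⁻]^2·[Ce⁴⁺]^2 / (P(F₂)·[Ce³⁺]^2); log Q = -3.758.
E = E° − (0.0592/n) log Q = +1.28 − (0.0592/2)(-3.758) = +1.391 V.

+1.391 V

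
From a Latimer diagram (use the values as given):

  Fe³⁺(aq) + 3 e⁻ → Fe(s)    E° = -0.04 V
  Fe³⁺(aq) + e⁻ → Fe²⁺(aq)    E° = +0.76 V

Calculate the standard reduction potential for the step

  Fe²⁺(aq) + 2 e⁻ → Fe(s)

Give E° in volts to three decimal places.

Sequential free energies add, so n₃E°₃ = n₁E°₁ + n₂E°₂.
With n₃ = 3, and the known step contributing 1×(+0.76) V, the unknown satisfies 2·E° = 3×(-0.04) − 1×(+0.76) = -0.880.
E° = -0.880 / 2 = -0.440 V.

-0.440 V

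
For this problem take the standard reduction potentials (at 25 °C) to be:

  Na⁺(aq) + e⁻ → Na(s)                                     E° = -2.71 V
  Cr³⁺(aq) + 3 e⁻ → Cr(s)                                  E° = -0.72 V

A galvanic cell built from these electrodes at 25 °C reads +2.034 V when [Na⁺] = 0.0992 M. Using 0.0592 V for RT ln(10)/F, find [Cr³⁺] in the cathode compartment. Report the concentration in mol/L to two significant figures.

0.17 M

Cr³⁺/Cr is the cathode, Na⁺/Na the anode: E°cell = +1.99 V, n = 3.
Overall reaction: Cr³⁺(aq) + 3 Na(s) → Cr(s) + 3 Na⁺(aq); Q = [Na⁺]^3/[Cr³⁺]^1.
From E = E° − (0.0592/n) log Q: log Q = (E° − E)·n/0.0592 = (+1.99 − (+2.034))·3/0.0592 = -2.2297.
So 1·log[Cr³⁺] = 3·log(0.0992) − log Q = -3.0105 − (-2.2297) = -0.7808; [Cr³⁺] = 10^(-0.7808) ≈ 0.17 M.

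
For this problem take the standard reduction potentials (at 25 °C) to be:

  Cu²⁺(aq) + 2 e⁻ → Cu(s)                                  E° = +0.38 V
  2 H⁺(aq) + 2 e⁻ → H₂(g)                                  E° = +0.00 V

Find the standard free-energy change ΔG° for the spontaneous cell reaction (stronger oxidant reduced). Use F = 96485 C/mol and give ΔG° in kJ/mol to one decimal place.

Cu²⁺/Cu (E° = +0.38 V) is the cathode; H⁺/H₂ (E° = +0.00 V) is the anode, so E°cell = +0.38 V.
Balancing electrons gives n = 2 (lcm of 2 and 2).
ΔG° = −nFE° = −(2)(96485)(+0.38) = -73,329 J = -73.3 kJ/mol.

-73.3 kJ/mol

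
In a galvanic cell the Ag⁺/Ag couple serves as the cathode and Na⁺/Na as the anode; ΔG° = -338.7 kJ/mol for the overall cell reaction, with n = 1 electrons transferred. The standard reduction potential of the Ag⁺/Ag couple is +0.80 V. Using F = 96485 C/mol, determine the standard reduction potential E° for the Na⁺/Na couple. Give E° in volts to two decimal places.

-2.71 V

E°cell = −ΔG°/(nF) = −(-338.7×10³)/((1)(96485)) = +3.510 V.
Since Ag⁺/Ag is the cathode and Na⁺/Na the anode, E°cell = E°(Ag⁺/Ag) − E°(Na⁺/Na).
So E°(Na⁺/Na) = E°(Ag⁺/Ag) − E°cell = (+0.80) − (+3.510) = -2.71 V.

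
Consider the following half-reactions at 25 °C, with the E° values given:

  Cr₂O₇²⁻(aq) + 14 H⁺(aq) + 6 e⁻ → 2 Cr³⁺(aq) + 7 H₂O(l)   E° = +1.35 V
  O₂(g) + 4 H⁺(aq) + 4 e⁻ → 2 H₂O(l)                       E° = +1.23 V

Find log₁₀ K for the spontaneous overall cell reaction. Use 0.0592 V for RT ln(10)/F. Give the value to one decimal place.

24.3

Cathode: Cr₂O₇²⁻/Cr³⁺; anode: O₂/H₂O. E°cell = +0.12 V, n = 12.
log K = nE°cell / 0.0592 = (12)(+0.12) / 0.0592 = 24.3.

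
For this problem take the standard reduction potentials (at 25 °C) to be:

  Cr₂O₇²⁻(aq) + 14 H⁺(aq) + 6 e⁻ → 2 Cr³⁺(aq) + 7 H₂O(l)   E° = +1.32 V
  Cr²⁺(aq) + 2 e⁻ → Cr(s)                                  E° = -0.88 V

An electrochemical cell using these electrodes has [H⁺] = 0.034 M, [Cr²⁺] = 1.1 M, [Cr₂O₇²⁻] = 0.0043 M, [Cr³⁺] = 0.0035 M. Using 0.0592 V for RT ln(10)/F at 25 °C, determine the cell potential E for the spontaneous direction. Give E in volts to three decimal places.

+2.021 V

Cr₂O₇²⁻/Cr³⁺ is the cathode (higher E°), Cr²⁺/Cr the anode: E°cell = +1.32 − (-0.88) = +2.20 V, n = 6.
Overall: Cr₂O₇²⁻(aq) + 14 H⁺(aq) + 3 Cr(s) → 2 Cr³⁺(aq) + 7 H₂O(l) + 3 Cr²⁺(aq)
Q = [Cr³⁺]^2·[Cr²⁺]^3 / ([Cr₂O₇²⁻]·[H⁺]^14); log Q = 18.138.
E = E° − (0.0592/n) log Q = +2.20 − (0.0592/6)(18.138) = +2.021 V.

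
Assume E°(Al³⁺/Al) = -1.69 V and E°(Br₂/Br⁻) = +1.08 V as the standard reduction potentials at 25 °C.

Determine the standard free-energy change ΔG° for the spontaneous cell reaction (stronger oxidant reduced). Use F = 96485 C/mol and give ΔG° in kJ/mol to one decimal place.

-1603.6 kJ/mol

Br₂/Br⁻ (E° = +1.08 V) is the cathode; Al³⁺/Al (E° = -1.69 V) is the anode, so E°cell = +2.77 V.
Balancing electrons gives n = 6 (lcm of 2 and 3).
ΔG° = −nFE° = −(6)(96485)(+2.77) = -1,603,581 J = -1603.6 kJ/mol.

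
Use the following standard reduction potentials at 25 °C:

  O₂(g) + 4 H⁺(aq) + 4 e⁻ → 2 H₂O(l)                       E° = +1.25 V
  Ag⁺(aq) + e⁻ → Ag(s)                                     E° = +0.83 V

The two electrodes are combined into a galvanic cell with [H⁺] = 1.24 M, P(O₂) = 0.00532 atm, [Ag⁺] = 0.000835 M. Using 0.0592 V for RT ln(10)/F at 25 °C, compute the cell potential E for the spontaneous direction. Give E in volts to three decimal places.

+0.574 V

O₂/H₂O is the cathode (higher E°), Ag⁺/Ag the anode: E°cell = +1.25 − (+0.83) = +0.42 V, n = 4.
Overall: O₂(g) + 4 H⁺(aq) + 4 Ag(s) → 2 H₂O(l) + 4 Ag⁺(aq)
Q = [Ag⁺]^4 / (P(O₂)·[H⁺]^4); log Q = -10.413.
E = E° − (0.0592/n) log Q = +0.42 − (0.0592/4)(-10.413) = +0.574 V.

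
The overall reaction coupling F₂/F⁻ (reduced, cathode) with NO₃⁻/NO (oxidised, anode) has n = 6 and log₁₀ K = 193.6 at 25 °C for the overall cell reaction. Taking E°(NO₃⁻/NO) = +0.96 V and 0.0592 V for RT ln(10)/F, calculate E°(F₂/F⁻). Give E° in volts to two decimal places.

+2.87 V

E°cell = (0.0592/n)·log K = (0.0592/6)(193.6) = +1.910 V.
Since F₂/F⁻ is the cathode and NO₃⁻/NO the anode, E°cell = E°(F₂/F⁻) − E°(NO₃⁻/NO).
So E°(F₂/F⁻) = E°cell + E°(NO₃⁻/NO) = +1.910 + (+0.96) = +2.87 V.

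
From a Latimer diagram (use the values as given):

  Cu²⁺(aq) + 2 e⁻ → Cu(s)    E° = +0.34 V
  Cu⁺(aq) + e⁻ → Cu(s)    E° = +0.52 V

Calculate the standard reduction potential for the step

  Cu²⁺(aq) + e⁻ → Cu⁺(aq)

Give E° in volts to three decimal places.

+0.160 V

Sequential free energies add, so n₃E°₃ = n₁E°₁ + n₂E°₂.
With n₃ = 2, and the known step contributing 1×(+0.52) V, the unknown satisfies 1·E° = 2×(+0.34) − 1×(+0.52) = +0.160.
E° = +0.160 / 1 = +0.160 V.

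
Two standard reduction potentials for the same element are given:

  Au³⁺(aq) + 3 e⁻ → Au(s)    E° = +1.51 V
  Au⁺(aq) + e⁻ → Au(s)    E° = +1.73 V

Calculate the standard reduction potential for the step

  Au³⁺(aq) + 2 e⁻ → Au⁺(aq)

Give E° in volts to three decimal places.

Sequential free energies add, so n₃E°₃ = n₁E°₁ + n₂E°₂.
With n₃ = 3, and the known step contributing 1×(+1.73) V, the unknown satisfies 2·E° = 3×(+1.51) − 1×(+1.73) = +2.800.
E° = +2.800 / 2 = +1.400 V.

+1.400 V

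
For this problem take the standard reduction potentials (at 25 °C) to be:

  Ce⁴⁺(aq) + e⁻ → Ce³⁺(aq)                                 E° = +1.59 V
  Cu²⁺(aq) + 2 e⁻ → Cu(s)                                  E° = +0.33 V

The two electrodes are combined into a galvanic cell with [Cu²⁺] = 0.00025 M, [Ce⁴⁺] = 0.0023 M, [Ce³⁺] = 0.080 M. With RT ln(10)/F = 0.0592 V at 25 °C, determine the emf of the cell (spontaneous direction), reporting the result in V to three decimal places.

Ce⁴⁺/Ce³⁺ is the cathode (higher E°), Cu²⁺/Cu the anode: E°cell = +1.59 − (+0.33) = +1.26 V, n = 2.
Overall: 2 Ce⁴⁺(aq) + Cu(s) → 2 Ce³⁺(aq) + Cu²⁺(aq)
Q = [Ce³⁺]^2·[Cu²⁺] / ([Ce⁴⁺]^2); log Q = -0.519.
E = E° − (0.0592/n) log Q = +1.26 − (0.0592/2)(-0.519) = +1.275 V.

+1.275 V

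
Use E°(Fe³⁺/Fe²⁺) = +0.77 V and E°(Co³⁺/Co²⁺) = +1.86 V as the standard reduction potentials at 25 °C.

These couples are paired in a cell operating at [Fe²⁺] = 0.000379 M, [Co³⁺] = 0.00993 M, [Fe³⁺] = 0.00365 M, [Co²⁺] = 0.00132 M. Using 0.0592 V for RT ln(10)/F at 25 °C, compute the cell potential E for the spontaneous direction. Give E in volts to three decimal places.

Co³⁺/Co²⁺ is the cathode (higher E°), Fe³⁺/Fe²⁺ the anode: E°cell = +1.86 − (+0.77) = +1.09 V, n = 1.
Overall: Co³⁺(aq) + Fe²⁺(aq) → Co²⁺(aq) + Fe³⁺(aq)
Q = [Co²⁺]·[Fe³⁺] / ([Co³⁺]·[Fe²⁺]); log Q = 0.107.
E = E° − (0.0592/n) log Q = +1.09 − (0.0592/1)(0.107) = +1.084 V.

+1.084 V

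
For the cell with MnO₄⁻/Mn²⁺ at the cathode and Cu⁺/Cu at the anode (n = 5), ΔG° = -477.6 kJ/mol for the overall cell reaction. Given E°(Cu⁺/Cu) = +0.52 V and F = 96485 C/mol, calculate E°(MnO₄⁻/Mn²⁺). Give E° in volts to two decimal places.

+1.51 V

E°cell = −ΔG°/(nF) = −(-477.6×10³)/((5)(96485)) = +0.990 V.
Since MnO₄⁻/Mn²⁺ is the cathode and Cu⁺/Cu the anode, E°cell = E°(MnO₄⁻/Mn²⁺) − E°(Cu⁺/Cu).
So E°(MnO₄⁻/Mn²⁺) = E°cell + E°(Cu⁺/Cu) = +0.990 + (+0.52) = +1.51 V.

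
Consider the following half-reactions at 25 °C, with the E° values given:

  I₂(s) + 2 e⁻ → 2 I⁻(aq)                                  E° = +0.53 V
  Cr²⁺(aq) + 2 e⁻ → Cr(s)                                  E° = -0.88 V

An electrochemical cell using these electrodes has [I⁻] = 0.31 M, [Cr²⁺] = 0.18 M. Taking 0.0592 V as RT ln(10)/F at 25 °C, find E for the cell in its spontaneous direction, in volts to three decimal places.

+1.462 V

I₂/I⁻ is the cathode (higher E°), Cr²⁺/Cr the anode: E°cell = +0.53 − (-0.88) = +1.41 V, n = 2.
Overall: I₂(s) + Cr(s) → 2 I⁻(aq) + Cr²⁺(aq)
Q = [I⁻]^2·[Cr²⁺]; log Q = -1.762.
E = E° − (0.0592/n) log Q = +1.41 − (0.0592/2)(-1.762) = +1.462 V.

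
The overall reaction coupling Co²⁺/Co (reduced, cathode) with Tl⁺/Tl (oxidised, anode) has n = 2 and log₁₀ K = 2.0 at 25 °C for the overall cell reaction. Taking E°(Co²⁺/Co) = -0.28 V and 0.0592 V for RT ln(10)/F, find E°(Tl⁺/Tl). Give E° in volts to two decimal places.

-0.34 V

E°cell = (0.0592/n)·log K = (0.0592/2)(2.0) = +0.059 V.
Since Co²⁺/Co is the cathode and Tl⁺/Tl the anode, E°cell = E°(Co²⁺/Co) − E°(Tl⁺/Tl).
So E°(Tl⁺/Tl) = E°(Co²⁺/Co) − E°cell = (-0.28) − (+0.059) = -0.34 V.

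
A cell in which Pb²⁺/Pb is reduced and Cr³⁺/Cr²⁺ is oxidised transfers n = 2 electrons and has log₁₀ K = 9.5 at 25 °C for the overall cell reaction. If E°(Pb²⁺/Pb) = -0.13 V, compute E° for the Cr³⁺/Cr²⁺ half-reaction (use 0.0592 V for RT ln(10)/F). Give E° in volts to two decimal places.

-0.41 V

E°cell = (0.0592/n)·log K = (0.0592/2)(9.5) = +0.281 V.
Since Pb²⁺/Pb is the cathode and Cr³⁺/Cr²⁺ the anode, E°cell = E°(Pb²⁺/Pb) − E°(Cr³⁺/Cr²⁺).
So E°(Cr³⁺/Cr²⁺) = E°(Pb²⁺/Pb) − E°cell = (-0.13) − (+0.281) = -0.41 V.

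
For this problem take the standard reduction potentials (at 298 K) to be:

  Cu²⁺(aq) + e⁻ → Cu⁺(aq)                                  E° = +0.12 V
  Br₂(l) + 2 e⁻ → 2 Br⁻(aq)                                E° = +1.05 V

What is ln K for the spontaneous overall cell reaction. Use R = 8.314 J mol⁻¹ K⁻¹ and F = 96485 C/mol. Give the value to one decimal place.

72.4

Cathode: Br₂/Br⁻; anode: Cu²⁺/Cu⁺. E°cell = (+1.05) − (+0.12) = +0.93 V, with n = 2.
ΔG° = −nFE° = −RT ln K, so ln K = nFE°/(RT) = (2)(96485)(+0.93) / ((8.314)(298)) = 72.435.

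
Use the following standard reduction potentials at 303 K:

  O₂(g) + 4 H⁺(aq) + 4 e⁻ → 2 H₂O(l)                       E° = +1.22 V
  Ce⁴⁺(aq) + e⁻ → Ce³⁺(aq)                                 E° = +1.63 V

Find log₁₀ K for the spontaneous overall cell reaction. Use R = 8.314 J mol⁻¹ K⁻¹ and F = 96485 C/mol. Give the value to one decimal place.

27.3

Cathode: Ce⁴⁺/Ce³⁺; anode: O₂/H₂O. E°cell = (+1.63) − (+1.22) = +0.41 V, with n = 4.
ΔG° = −nFE° = −RT ln K, so ln K = nFE°/(RT) = (4)(96485)(+0.41) / ((8.314)(303)) = 62.813.
log₁₀ K = 62.813 / ln 10 = 27.3.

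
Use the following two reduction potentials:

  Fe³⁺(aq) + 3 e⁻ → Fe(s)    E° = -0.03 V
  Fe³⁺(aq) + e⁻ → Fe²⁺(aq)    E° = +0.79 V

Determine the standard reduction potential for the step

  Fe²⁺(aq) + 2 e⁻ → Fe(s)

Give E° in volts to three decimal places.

Sequential free energies add, so n₃E°₃ = n₁E°₁ + n₂E°₂.
With n₃ = 3, and the known step contributing 1×(+0.79) V, the unknown satisfies 2·E° = 3×(-0.03) − 1×(+0.79) = -0.880.
E° = -0.880 / 2 = -0.440 V.

-0.440 V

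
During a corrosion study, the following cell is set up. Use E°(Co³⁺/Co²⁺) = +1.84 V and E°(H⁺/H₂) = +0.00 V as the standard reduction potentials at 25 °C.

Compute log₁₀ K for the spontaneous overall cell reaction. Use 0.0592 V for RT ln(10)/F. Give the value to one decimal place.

Cathode: Co³⁺/Co²⁺; anode: H⁺/H₂. E°cell = +1.84 V, n = 2.
log K = nE°cell / 0.0592 = (2)(+1.84) / 0.0592 = 62.2.

62.2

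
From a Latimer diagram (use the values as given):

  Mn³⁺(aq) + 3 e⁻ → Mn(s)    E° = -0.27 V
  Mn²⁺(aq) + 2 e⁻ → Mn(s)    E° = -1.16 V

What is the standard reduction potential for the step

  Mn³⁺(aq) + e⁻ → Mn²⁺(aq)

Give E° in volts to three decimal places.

Sequential free energies add, so n₃E°₃ = n₁E°₁ + n₂E°₂.
With n₃ = 3, and the known step contributing 2×(-1.16) V, the unknown satisfies 1·E° = 3×(-0.27) − 2×(-1.16) = +1.510.
E° = +1.510 / 1 = +1.510 V.

+1.510 V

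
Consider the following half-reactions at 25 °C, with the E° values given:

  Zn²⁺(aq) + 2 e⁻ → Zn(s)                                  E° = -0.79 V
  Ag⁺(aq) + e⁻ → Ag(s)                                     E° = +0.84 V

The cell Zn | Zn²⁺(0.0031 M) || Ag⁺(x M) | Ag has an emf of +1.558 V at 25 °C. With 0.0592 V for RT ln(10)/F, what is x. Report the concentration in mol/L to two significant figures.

Ag⁺/Ag is the cathode, Zn²⁺/Zn the anode: E°cell = +1.63 V, n = 2.
Overall reaction: 2 Ag⁺(aq) + Zn(s) → 2 Ag(s) + Zn²⁺(aq); Q = [Zn²⁺]^1/[Ag⁺]^2.
From E = E° − (0.0592/n) log Q: log Q = (E° − E)·n/0.0592 = (+1.63 − (+1.558))·2/0.0592 = 2.4324.
So 2·log[Ag⁺] = 1·log(0.0031) − log Q = -2.5086 − (2.4324) = -4.9410; log[Ag⁺] = -4.9410 / 2 = -2.4705; [Ag⁺] = 10^(-2.4705) ≈ 0.0034 M.

0.0034 M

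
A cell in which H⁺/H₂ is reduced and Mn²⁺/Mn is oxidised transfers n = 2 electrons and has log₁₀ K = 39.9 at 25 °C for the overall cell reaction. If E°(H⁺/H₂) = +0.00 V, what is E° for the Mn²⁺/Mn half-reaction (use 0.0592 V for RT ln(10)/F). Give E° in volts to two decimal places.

E°cell = (0.0592/n)·log K = (0.0592/2)(39.9) = +1.181 V.
Since H⁺/H₂ is the cathode and Mn²⁺/Mn the anode, E°cell = E°(H⁺/H₂) − E°(Mn²⁺/Mn).
So E°(Mn²⁺/Mn) = E°(H⁺/H₂) − E°cell = (+0.00) − (+1.181) = -1.18 V.

-1.18 V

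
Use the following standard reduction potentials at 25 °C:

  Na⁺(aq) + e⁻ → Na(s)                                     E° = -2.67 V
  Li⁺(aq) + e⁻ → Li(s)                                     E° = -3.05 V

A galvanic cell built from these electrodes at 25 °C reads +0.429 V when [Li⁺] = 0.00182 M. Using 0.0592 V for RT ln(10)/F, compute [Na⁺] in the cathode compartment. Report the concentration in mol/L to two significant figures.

0.012 M

Na⁺/Na is the cathode, Li⁺/Li the anode: E°cell = +0.38 V, n = 1.
Overall reaction: Na⁺(aq) + Li(s) → Na(s) + Li⁺(aq); Q = [Li⁺]^1/[Na⁺]^1.
From E = E° − (0.0592/n) log Q: log Q = (E° − E)·n/0.0592 = (+0.38 − (+0.429))·1/0.0592 = -0.8277.
So 1·log[Na⁺] = 1·log(0.00182) − log Q = -2.7399 − (-0.8277) = -1.9122; [Na⁺] = 10^(-1.9122) ≈ 0.012 M.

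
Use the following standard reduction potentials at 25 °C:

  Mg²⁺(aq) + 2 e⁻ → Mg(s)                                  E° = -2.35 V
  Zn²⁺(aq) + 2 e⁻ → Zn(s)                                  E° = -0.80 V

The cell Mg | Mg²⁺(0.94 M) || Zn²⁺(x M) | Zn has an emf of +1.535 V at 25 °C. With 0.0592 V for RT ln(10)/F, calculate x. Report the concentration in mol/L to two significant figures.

0.29 M

Zn²⁺/Zn is the cathode, Mg²⁺/Mg the anode: E°cell = +1.55 V, n = 2.
Overall reaction: Zn²⁺(aq) + Mg(s) → Zn(s) + Mg²⁺(aq); Q = [Mg²⁺]^1/[Zn²⁺]^1.
From E = E° − (0.0592/n) log Q: log Q = (E° − E)·n/0.0592 = (+1.55 − (+1.535))·2/0.0592 = 0.5068.
So 1·log[Zn²⁺] = 1·log(0.94) − log Q = -0.0269 − (0.5068) = -0.5337; [Zn²⁺] = 10^(-0.5337) ≈ 0.29 M.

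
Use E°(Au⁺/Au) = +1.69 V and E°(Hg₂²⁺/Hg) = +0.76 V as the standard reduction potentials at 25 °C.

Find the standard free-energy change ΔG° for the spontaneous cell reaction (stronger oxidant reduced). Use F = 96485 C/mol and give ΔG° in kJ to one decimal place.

Au⁺/Au (E° = +1.69 V) is the cathode; Hg₂²⁺/Hg (E° = +0.76 V) is the anode, so E°cell = +0.93 V.
Balancing electrons gives n = 2 (lcm of 1 and 2).
ΔG° = −nFE° = −(2)(96485)(+0.93) = -179,462 J = -179.5 kJ.

-179.5 kJ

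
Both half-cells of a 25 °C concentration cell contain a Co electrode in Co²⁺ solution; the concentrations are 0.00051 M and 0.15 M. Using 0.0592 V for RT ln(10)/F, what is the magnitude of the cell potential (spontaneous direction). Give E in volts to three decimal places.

For a concentration cell E°cell = 0. The 0.15 M side is the cathode (reduction is favoured where [Co²⁺] is higher).
With n = 2, E = −(0.0592/2) log([Co²⁺]ₐₙ/[Co²⁺]꜀ₐₜ) = −(0.0592/2) log(0.00051/0.15) = −(0.0592/2)(-2.469) = +0.073 V.

+0.073 V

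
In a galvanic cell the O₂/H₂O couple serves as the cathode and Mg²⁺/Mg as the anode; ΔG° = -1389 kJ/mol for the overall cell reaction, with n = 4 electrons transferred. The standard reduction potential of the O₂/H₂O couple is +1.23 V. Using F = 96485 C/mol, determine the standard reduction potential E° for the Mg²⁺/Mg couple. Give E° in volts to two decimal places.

E°cell = −ΔG°/(nF) = −(-1389×10³)/((4)(96485)) = +3.599 V.
Since O₂/H₂O is the cathode and Mg²⁺/Mg the anode, E°cell = E°(O₂/H₂O) − E°(Mg²⁺/Mg).
So E°(Mg²⁺/Mg) = E°(O₂/H₂O) − E°cell = (+1.23) − (+3.599) = -2.37 V.

-2.37 V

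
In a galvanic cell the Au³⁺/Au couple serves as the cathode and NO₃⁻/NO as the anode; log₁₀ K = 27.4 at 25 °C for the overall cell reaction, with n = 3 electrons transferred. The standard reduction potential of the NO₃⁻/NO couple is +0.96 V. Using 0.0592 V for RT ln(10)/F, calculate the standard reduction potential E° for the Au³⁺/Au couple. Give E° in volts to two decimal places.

+1.50 V

E°cell = (0.0592/n)·log K = (0.0592/3)(27.4) = +0.541 V.
Since Au³⁺/Au is the cathode and NO₃⁻/NO the anode, E°cell = E°(Au³⁺/Au) − E°(NO₃⁻/NO).
So E°(Au³⁺/Au) = E°cell + E°(NO₃⁻/NO) = +0.541 + (+0.96) = +1.50 V.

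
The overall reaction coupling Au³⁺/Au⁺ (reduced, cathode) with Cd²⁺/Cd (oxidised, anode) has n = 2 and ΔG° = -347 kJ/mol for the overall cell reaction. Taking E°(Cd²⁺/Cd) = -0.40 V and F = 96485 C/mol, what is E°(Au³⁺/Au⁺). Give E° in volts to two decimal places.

E°cell = −ΔG°/(nF) = −(-347×10³)/((2)(96485)) = +1.798 V.
Since Au³⁺/Au⁺ is the cathode and Cd²⁺/Cd the anode, E°cell = E°(Au³⁺/Au⁺) − E°(Cd²⁺/Cd).
So E°(Au³⁺/Au⁺) = E°cell + E°(Cd²⁺/Cd) = +1.798 + (-0.40) = +1.40 V.

+1.40 V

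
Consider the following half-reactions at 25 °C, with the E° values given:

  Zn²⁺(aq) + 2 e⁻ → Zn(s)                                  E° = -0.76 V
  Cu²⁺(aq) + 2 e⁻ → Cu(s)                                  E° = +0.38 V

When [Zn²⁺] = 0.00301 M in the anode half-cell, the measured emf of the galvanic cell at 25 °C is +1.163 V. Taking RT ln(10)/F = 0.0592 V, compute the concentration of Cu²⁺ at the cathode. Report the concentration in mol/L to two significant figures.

Cu²⁺/Cu is the cathode, Zn²⁺/Zn the anode: E°cell = +1.14 V, n = 2.
Overall reaction: Cu²⁺(aq) + Zn(s) → Cu(s) + Zn²⁺(aq); Q = [Zn²⁺]^1/[Cu²⁺]^1.
From E = E° − (0.0592/n) log Q: log Q = (E° − E)·n/0.0592 = (+1.14 − (+1.163))·2/0.0592 = -0.7770.
So 1·log[Cu²⁺] = 1·log(0.00301) − log Q = -2.5214 − (-0.7770) = -1.7444; [Cu²⁺] = 10^(-1.7444) ≈ 0.018 M.

0.018 M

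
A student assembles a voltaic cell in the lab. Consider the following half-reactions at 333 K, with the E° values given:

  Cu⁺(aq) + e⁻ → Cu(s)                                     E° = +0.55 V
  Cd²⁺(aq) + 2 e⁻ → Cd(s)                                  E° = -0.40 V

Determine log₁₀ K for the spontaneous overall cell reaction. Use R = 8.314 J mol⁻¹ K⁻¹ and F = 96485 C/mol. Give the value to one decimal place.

28.8

Cathode: Cu⁺/Cu; anode: Cd²⁺/Cd. E°cell = (+0.55) − (-0.40) = +0.95 V, with n = 2.
ΔG° = −nFE° = −RT ln K, so ln K = nFE°/(RT) = (2)(96485)(+0.95) / ((8.314)(333)) = 66.215.
log₁₀ K = 66.215 / ln 10 = 28.8.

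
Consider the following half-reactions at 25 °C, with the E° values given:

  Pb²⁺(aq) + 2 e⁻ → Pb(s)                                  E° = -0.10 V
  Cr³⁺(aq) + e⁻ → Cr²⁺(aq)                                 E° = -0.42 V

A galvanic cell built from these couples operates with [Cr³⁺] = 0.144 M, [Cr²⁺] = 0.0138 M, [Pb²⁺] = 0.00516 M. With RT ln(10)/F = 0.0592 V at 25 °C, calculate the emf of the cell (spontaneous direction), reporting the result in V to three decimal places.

+0.192 V

Pb²⁺/Pb is the cathode (higher E°), Cr³⁺/Cr²⁺ the anode: E°cell = -0.10 − (-0.42) = +0.32 V, n = 2.
Overall: Pb²⁺(aq) + 2 Cr²⁺(aq) → Pb(s) + 2 Cr³⁺(aq)
Q = [Cr³⁺]^2 / ([Pb²⁺]·[Cr²⁺]^2); log Q = 4.324.
E = E° − (0.0592/n) log Q = +0.32 − (0.0592/2)(4.324) = +0.192 V.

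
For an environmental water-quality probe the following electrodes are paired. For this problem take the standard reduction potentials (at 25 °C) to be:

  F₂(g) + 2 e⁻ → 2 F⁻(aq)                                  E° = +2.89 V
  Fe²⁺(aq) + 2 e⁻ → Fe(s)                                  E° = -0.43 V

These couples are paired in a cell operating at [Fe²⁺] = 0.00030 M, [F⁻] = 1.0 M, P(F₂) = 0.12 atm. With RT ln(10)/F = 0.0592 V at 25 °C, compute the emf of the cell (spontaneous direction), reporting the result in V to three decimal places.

+3.397 V

F₂/F⁻ is the cathode (higher E°), Fe²⁺/Fe the anode: E°cell = +2.89 − (-0.43) = +3.32 V, n = 2.
Overall: F₂(g) + Fe(s) → 2 F⁻(aq) + Fe²⁺(aq)
Q = [F⁻]^2·[Fe²⁺] / (P(F₂)); log Q = -2.602.
E = E° − (0.0592/n) log Q = +3.32 − (0.0592/2)(-2.602) = +3.397 V.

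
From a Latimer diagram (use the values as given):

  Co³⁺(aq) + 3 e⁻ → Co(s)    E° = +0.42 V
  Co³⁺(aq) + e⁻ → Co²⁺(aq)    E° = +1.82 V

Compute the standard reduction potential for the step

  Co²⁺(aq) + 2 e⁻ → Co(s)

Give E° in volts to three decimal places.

Sequential free energies add, so n₃E°₃ = n₁E°₁ + n₂E°₂.
With n₃ = 3, and the known step contributing 1×(+1.82) V, the unknown satisfies 2·E° = 3×(+0.42) − 1×(+1.82) = -0.560.
E° = -0.560 / 2 = -0.280 V.

-0.280 V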